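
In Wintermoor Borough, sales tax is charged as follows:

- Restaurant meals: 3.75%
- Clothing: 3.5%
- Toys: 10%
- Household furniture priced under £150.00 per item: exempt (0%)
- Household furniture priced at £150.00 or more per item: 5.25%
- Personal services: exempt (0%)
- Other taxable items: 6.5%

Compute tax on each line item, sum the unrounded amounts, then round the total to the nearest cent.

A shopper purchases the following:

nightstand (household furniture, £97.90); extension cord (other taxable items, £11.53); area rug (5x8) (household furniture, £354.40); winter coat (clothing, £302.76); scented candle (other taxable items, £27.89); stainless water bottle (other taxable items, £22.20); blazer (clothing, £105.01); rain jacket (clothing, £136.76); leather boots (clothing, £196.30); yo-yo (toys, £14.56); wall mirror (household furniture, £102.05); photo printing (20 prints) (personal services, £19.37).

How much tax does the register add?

£50.00

Nightstand £97.90: household furniture, under £150.00 → 0% → £0.00
Extension cord £11.53: other taxable items → 6.5% → £0.74945
Area rug (5x8) £354.40: household furniture, £150.00 or more → 5.25% → £18.606
Winter coat £302.76: clothing → 3.5% → £10.5966
Scented candle £27.89: other taxable items → 6.5% → £1.81285
Stainless water bottle £22.20: other taxable items → 6.5% → £1.443
Blazer £105.01: clothing → 3.5% → £3.67535
Rain jacket £136.76: clothing → 3.5% → £4.7866
Leather boots £196.30: clothing → 3.5% → £6.8705
Yo-yo £14.56: toys → 10% → £1.456
Wall mirror £102.05: household furniture, under £150.00 → 0% → £0.00
Photo printing (20 prints) £19.37: personal services → 0% → £0.00
Unrounded tax sum = £49.99635 → £50.00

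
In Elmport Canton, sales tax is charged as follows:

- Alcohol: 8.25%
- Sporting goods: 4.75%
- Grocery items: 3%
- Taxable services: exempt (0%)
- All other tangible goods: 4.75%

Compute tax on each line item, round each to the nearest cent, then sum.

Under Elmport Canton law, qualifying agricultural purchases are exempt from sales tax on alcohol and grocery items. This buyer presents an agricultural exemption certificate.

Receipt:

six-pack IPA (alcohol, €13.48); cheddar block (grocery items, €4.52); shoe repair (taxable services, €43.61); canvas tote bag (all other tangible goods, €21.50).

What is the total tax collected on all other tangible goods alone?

Canvas tote bag €21.50: all other tangible goods → 4.75% → €1.02
Tax on all other tangible goods = €1.02

€1.02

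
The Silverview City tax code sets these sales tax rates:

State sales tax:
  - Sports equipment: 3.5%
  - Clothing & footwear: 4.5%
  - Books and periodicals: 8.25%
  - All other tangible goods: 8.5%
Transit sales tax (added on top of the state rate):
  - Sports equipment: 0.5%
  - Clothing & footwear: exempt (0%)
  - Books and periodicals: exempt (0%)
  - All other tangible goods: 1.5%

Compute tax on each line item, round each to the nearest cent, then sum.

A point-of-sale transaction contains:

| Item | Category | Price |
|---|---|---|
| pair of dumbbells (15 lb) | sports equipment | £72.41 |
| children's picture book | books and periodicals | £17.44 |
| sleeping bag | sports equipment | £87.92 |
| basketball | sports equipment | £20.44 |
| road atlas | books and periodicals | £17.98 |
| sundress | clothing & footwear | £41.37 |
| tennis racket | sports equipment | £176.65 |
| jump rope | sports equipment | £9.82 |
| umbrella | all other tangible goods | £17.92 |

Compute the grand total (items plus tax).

Pair of dumbbells (15 lb) £72.41: sports equipment → 3.5% + 0.5% transit = 4% → £2.90
Children's picture book £17.44: books and periodicals → 8.25% + 0% transit = 8.25% → £1.44
Sleeping bag £87.92: sports equipment → 3.5% + 0.5% transit = 4% → £3.52
Basketball £20.44: sports equipment → 3.5% + 0.5% transit = 4% → £0.82
Road atlas £17.98: books and periodicals → 8.25% + 0% transit = 8.25% → £1.48
Sundress £41.37: clothing & footwear → 4.5% + 0% transit = 4.5% → £1.86
Tennis racket £176.65: sports equipment → 3.5% + 0.5% transit = 4% → £7.07
Jump rope £9.82: sports equipment → 3.5% + 0.5% transit = 4% → £0.39
Umbrella £17.92: all other tangible goods → 8.5% + 1.5% transit = 10% → £1.79
Subtotal = £461.95; tax = £21.27; total due = £483.22

£483.22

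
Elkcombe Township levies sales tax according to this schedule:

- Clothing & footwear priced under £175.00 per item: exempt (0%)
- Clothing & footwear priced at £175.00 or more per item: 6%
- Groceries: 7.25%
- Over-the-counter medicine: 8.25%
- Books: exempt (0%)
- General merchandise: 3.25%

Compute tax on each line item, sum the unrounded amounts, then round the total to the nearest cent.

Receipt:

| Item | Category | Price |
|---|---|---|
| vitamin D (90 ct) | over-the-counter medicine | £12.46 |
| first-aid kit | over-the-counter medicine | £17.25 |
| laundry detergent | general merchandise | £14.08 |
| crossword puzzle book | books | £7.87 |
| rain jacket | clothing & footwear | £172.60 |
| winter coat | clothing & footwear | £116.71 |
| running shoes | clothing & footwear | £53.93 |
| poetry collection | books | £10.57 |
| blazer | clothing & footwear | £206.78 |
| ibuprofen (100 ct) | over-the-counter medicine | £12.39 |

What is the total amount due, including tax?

£640.98

Vitamin D (90 ct) £12.46: over-the-counter medicine → 8.25% → £1.02795
First-aid kit £17.25: over-the-counter medicine → 8.25% → £1.423125
Laundry detergent £14.08: general merchandise → 3.25% → £0.4576
Crossword puzzle book £7.87: books → 0% → £0.00
Rain jacket £172.60: clothing & footwear, under £175.00 → 0% → £0.00
Winter coat £116.71: clothing & footwear, under £175.00 → 0% → £0.00
Running shoes £53.93: clothing & footwear, under £175.00 → 0% → £0.00
Poetry collection £10.57: books → 0% → £0.00
Blazer £206.78: clothing & footwear, £175.00 or more → 6% → £12.4068
Ibuprofen (100 ct) £12.39: over-the-counter medicine → 8.25% → £1.022175
Subtotal = £624.64; unrounded tax = £16.33765 → £16.34; total due = £640.98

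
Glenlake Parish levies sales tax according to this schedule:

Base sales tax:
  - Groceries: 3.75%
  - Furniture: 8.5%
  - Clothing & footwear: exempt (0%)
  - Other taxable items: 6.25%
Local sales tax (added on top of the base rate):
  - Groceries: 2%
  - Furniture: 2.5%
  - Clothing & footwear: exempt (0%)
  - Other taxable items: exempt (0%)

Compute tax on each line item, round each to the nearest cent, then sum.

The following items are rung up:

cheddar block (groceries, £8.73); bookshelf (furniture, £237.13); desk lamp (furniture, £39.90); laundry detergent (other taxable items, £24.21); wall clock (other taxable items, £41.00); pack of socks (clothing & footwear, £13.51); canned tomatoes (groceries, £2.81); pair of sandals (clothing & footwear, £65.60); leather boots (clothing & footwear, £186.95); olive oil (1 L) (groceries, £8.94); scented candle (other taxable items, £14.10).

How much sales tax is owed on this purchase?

£36.59

Cheddar block £8.73: groceries → 3.75% + 2% local = 5.75% → £0.50
Bookshelf £237.13: furniture → 8.5% + 2.5% local = 11% → £26.08
Desk lamp £39.90: furniture → 8.5% + 2.5% local = 11% → £4.39
Laundry detergent £24.21: other taxable items → 6.25% + 0% local = 6.25% → £1.51
Wall clock £41.00: other taxable items → 6.25% + 0% local = 6.25% → £2.56
Pack of socks £13.51: clothing & footwear → 0% + 0% local = 0% → £0.00
Canned tomatoes £2.81: groceries → 3.75% + 2% local = 5.75% → £0.16
Pair of sandals £65.60: clothing & footwear → 0% + 0% local = 0% → £0.00
Leather boots £186.95: clothing & footwear → 0% + 0% local = 0% → £0.00
Olive oil (1 L) £8.94: groceries → 3.75% + 2% local = 5.75% → £0.51
Scented candle £14.10: other taxable items → 6.25% + 0% local = 6.25% → £0.88
Total tax = £0.50 + £26.08 + £4.39 + £1.51 + £2.56 + £0.16 + £0.51 + £0.88 = £36.59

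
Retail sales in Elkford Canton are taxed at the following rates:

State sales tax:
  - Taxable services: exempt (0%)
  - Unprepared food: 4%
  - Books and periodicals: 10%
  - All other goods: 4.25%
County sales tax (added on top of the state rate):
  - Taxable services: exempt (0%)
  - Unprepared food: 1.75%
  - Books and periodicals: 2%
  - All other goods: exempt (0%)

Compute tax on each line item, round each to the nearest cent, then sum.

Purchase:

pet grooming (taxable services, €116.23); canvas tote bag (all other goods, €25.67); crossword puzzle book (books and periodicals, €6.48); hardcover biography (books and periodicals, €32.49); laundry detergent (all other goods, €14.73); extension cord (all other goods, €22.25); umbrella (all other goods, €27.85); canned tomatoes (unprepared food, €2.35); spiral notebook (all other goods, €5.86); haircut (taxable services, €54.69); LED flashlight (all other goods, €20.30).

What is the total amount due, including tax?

€338.68

Pet grooming €116.23: taxable services → 0% + 0% county = 0% → €0.00
Canvas tote bag €25.67: all other goods → 4.25% + 0% county = 4.25% → €1.09
Crossword puzzle book €6.48: books and periodicals → 10% + 2% county = 12% → €0.78
Hardcover biography €32.49: books and periodicals → 10% + 2% county = 12% → €3.90
Laundry detergent €14.73: all other goods → 4.25% + 0% county = 4.25% → €0.63
Extension cord €22.25: all other goods → 4.25% + 0% county = 4.25% → €0.95
Umbrella €27.85: all other goods → 4.25% + 0% county = 4.25% → €1.18
Canned tomatoes €2.35: unprepared food → 4% + 1.75% county = 5.75% → €0.14
Spiral notebook €5.86: all other goods → 4.25% + 0% county = 4.25% → €0.25
Haircut €54.69: taxable services → 0% + 0% county = 0% → €0.00
LED flashlight €20.30: all other goods → 4.25% + 0% county = 4.25% → €0.86
Subtotal = €328.90; tax = €9.78; total due = €338.68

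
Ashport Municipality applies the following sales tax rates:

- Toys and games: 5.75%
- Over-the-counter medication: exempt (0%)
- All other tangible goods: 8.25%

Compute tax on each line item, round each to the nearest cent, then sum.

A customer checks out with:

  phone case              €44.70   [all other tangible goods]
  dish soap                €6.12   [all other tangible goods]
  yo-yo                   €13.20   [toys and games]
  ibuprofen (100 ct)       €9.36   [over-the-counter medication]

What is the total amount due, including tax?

€78.33

Phone case €44.70: all other tangible goods → 8.25% → €3.69
Dish soap €6.12: all other tangible goods → 8.25% → €0.50
Yo-yo €13.20: toys and games → 5.75% → €0.76
Ibuprofen (100 ct) €9.36: over-the-counter medication → 0% → €0.00
Subtotal = €73.38; tax = €4.95; total due = €78.33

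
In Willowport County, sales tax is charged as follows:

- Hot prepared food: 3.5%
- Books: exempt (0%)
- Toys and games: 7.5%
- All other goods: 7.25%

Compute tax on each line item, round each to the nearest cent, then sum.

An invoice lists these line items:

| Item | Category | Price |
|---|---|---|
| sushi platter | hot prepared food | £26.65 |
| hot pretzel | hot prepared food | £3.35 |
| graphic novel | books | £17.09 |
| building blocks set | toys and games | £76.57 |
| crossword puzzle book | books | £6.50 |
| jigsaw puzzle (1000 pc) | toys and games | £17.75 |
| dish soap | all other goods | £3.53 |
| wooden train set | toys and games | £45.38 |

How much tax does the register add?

Sushi platter £26.65: hot prepared food → 3.5% → £0.93
Hot pretzel £3.35: hot prepared food → 3.5% → £0.12
Graphic novel £17.09: books → 0% → £0.00
Building blocks set £76.57: toys and games → 7.5% → £5.74
Crossword puzzle book £6.50: books → 0% → £0.00
Jigsaw puzzle (1000 pc) £17.75: toys and games → 7.5% → £1.33
Dish soap £3.53: all other goods → 7.25% → £0.26
Wooden train set £45.38: toys and games → 7.5% → £3.40
Total tax = £0.93 + £0.12 + £5.74 + £1.33 + £0.26 + £3.40 = £11.78

£11.78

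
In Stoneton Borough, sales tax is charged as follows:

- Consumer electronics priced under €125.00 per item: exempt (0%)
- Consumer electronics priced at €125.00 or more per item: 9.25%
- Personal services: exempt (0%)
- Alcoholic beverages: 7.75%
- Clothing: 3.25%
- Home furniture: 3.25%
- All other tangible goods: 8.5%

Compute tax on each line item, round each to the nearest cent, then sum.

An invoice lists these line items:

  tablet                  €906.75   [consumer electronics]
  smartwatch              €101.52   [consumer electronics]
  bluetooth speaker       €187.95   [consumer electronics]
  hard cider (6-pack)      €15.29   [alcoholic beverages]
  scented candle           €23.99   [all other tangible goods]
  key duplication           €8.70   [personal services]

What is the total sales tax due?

Tablet €906.75: consumer electronics, €125.00 or more → 9.25% → €83.87
Smartwatch €101.52: consumer electronics, under €125.00 → 0% → €0.00
Bluetooth speaker €187.95: consumer electronics, €125.00 or more → 9.25% → €17.39
Hard cider (6-pack) €15.29: alcoholic beverages → 7.75% → €1.18
Scented candle €23.99: all other tangible goods → 8.5% → €2.04
Key duplication €8.70: personal services → 0% → €0.00
Total tax = €83.87 + €17.39 + €1.18 + €2.04 = €104.48

€104.48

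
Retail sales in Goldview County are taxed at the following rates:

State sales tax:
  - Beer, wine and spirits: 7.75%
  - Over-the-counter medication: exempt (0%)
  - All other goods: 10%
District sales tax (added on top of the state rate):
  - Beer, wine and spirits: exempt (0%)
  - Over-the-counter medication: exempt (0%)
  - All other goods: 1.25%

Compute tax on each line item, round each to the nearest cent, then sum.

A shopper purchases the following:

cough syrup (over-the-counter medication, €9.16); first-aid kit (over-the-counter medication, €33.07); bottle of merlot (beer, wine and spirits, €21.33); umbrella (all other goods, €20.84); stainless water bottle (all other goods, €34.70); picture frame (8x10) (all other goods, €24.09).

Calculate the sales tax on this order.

Cough syrup €9.16: over-the-counter medication → 0% + 0% district = 0% → €0.00
First-aid kit €33.07: over-the-counter medication → 0% + 0% district = 0% → €0.00
Bottle of merlot €21.33: beer, wine and spirits → 7.75% + 0% district = 7.75% → €1.65
Umbrella €20.84: all other goods → 10% + 1.25% district = 11.25% → €2.34
Stainless water bottle €34.70: all other goods → 10% + 1.25% district = 11.25% → €3.90
Picture frame (8x10) €24.09: all other goods → 10% + 1.25% district = 11.25% → €2.71
Total tax = €1.65 + €2.34 + €3.90 + €2.71 = €10.60

€10.60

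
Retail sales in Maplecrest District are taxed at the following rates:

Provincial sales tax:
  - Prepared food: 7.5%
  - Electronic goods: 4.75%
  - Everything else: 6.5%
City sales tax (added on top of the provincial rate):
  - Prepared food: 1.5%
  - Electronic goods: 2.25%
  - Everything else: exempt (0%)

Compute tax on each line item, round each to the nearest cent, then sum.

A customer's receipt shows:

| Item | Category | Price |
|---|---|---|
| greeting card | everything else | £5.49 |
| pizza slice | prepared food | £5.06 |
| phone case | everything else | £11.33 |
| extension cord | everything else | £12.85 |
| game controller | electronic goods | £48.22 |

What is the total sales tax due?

Greeting card £5.49: everything else → 6.5% + 0% city = 6.5% → £0.36
Pizza slice £5.06: prepared food → 7.5% + 1.5% city = 9% → £0.46
Phone case £11.33: everything else → 6.5% + 0% city = 6.5% → £0.74
Extension cord £12.85: everything else → 6.5% + 0% city = 6.5% → £0.84
Game controller £48.22: electronic goods → 4.75% + 2.25% city = 7% → £3.38
Total tax = £0.36 + £0.46 + £0.74 + £0.84 + £3.38 = £5.78

£5.78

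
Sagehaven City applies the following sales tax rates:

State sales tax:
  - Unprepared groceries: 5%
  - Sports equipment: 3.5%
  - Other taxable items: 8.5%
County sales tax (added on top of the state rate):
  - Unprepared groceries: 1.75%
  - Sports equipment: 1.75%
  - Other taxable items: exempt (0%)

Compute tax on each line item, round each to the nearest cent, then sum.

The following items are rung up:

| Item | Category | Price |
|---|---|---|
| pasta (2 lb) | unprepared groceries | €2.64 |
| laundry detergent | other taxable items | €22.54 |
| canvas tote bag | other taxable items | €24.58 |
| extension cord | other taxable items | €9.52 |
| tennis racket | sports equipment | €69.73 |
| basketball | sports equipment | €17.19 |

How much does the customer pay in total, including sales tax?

€155.76

Pasta (2 lb) €2.64: unprepared groceries → 5% + 1.75% county = 6.75% → €0.18
Laundry detergent €22.54: other taxable items → 8.5% + 0% county = 8.5% → €1.92
Canvas tote bag €24.58: other taxable items → 8.5% + 0% county = 8.5% → €2.09
Extension cord €9.52: other taxable items → 8.5% + 0% county = 8.5% → €0.81
Tennis racket €69.73: sports equipment → 3.5% + 1.75% county = 5.25% → €3.66
Basketball €17.19: sports equipment → 3.5% + 1.75% county = 5.25% → €0.90
Subtotal = €146.20; tax = €9.56; total due = €155.76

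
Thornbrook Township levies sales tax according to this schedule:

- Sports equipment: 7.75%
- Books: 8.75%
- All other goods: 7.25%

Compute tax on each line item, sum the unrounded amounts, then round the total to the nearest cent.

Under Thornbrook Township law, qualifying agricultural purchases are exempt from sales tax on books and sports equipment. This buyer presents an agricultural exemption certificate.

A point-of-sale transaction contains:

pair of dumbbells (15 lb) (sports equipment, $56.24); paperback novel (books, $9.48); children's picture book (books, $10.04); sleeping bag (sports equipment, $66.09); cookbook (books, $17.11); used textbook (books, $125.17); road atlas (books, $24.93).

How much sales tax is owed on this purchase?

$0.00

Pair of dumbbells (15 lb) $56.24: sports equipment, buyer-exempt → 0% → $0.00
Paperback novel $9.48: books, buyer-exempt → 0% → $0.00
Children's picture book $10.04: books, buyer-exempt → 0% → $0.00
Sleeping bag $66.09: sports equipment, buyer-exempt → 0% → $0.00
Cookbook $17.11: books, buyer-exempt → 0% → $0.00
Used textbook $125.17: books, buyer-exempt → 0% → $0.00
Road atlas $24.93: books, buyer-exempt → 0% → $0.00
Unrounded tax sum = $0.00 → $0.00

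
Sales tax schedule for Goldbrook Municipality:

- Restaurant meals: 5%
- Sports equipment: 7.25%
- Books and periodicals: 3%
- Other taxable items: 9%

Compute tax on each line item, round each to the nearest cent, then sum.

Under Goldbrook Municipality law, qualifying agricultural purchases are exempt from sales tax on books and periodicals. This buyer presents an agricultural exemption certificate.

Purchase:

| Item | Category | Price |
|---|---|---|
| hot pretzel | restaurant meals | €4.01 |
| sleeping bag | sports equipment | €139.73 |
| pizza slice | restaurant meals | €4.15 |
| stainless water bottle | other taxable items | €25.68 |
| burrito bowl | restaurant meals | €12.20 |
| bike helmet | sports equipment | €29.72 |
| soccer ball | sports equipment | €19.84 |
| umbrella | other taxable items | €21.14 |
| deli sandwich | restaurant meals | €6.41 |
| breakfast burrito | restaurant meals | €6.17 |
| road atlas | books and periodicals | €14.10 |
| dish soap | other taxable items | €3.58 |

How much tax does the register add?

Hot pretzel €4.01: restaurant meals → 5% → €0.20
Sleeping bag €139.73: sports equipment → 7.25% → €10.13
Pizza slice €4.15: restaurant meals → 5% → €0.21
Stainless water bottle €25.68: other taxable items → 9% → €2.31
Burrito bowl €12.20: restaurant meals → 5% → €0.61
Bike helmet €29.72: sports equipment → 7.25% → €2.15
Soccer ball €19.84: sports equipment → 7.25% → €1.44
Umbrella €21.14: other taxable items → 9% → €1.90
Deli sandwich €6.41: restaurant meals → 5% → €0.32
Breakfast burrito €6.17: restaurant meals → 5% → €0.31
Road atlas €14.10: books and periodicals, buyer-exempt → 0% → €0.00
Dish soap €3.58: other taxable items → 9% → €0.32
Total tax = €0.20 + €10.13 + €0.21 + €2.31 + €0.61 + €2.15 + €1.44 + €1.90 + €0.32 + €0.31 + €0.32 = €19.90

€19.90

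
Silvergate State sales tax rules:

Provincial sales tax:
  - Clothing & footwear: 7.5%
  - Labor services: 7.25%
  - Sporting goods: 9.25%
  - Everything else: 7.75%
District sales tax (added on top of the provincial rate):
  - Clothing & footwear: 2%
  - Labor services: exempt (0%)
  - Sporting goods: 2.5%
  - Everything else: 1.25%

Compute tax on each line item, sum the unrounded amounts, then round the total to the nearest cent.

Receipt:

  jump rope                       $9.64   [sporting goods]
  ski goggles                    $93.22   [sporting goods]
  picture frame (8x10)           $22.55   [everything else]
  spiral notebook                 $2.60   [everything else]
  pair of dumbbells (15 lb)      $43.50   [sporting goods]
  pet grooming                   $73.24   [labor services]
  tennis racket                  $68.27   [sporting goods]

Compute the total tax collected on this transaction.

Jump rope $9.64: sporting goods → 9.25% + 2.5% district = 11.75% → $1.1327
Ski goggles $93.22: sporting goods → 9.25% + 2.5% district = 11.75% → $10.95335
Picture frame (8x10) $22.55: everything else → 7.75% + 1.25% district = 9% → $2.0295
Spiral notebook $2.60: everything else → 7.75% + 1.25% district = 9% → $0.234
Pair of dumbbells (15 lb) $43.50: sporting goods → 9.25% + 2.5% district = 11.75% → $5.11125
Pet grooming $73.24: labor services → 7.25% + 0% district = 7.25% → $5.3099
Tennis racket $68.27: sporting goods → 9.25% + 2.5% district = 11.75% → $8.021725
Unrounded tax sum = $32.792425 → $32.79

$32.79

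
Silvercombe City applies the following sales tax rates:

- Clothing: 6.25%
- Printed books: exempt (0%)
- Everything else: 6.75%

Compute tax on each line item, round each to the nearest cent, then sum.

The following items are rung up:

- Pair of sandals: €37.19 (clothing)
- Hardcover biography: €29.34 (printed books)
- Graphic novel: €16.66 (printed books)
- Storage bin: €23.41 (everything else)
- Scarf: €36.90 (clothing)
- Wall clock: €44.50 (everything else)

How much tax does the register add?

€9.21

Pair of sandals €37.19: clothing → 6.25% → €2.32
Hardcover biography €29.34: printed books → 0% → €0.00
Graphic novel €16.66: printed books → 0% → €0.00
Storage bin €23.41: everything else → 6.75% → €1.58
Scarf €36.90: clothing → 6.25% → €2.31
Wall clock €44.50: everything else → 6.75% → €3.00
Total tax = €2.32 + €1.58 + €2.31 + €3.00 = €9.21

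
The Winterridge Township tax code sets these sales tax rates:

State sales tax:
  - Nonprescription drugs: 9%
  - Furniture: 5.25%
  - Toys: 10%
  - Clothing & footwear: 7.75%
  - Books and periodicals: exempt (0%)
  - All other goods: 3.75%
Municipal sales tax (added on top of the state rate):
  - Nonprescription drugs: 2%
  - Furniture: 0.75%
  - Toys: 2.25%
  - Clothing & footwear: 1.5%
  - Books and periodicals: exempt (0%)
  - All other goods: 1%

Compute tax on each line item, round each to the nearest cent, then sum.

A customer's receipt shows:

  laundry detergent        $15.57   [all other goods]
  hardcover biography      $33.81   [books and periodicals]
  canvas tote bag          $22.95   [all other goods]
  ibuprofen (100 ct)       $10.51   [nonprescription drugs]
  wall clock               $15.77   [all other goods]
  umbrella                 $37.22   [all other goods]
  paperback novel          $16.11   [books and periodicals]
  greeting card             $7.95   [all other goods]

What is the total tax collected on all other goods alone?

$4.73

Laundry detergent $15.57: all other goods → 3.75% + 1% municipal = 4.75% → $0.74
Canvas tote bag $22.95: all other goods → 3.75% + 1% municipal = 4.75% → $1.09
Wall clock $15.77: all other goods → 3.75% + 1% municipal = 4.75% → $0.75
Umbrella $37.22: all other goods → 3.75% + 1% municipal = 4.75% → $1.77
Greeting card $7.95: all other goods → 3.75% + 1% municipal = 4.75% → $0.38
Tax on all other goods = $0.74 + $1.09 + $0.75 + $1.77 + $0.38 = $4.73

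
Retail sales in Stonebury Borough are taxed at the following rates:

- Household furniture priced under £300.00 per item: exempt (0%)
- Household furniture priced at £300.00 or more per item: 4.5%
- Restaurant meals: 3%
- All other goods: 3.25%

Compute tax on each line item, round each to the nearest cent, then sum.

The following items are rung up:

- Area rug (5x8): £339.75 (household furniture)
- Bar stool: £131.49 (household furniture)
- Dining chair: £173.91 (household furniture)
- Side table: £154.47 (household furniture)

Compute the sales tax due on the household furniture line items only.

Area rug (5x8) £339.75: household furniture, £300.00 or more → 4.5% → £15.29
Bar stool £131.49: household furniture, under £300.00 → 0% → £0.00
Dining chair £173.91: household furniture, under £300.00 → 0% → £0.00
Side table £154.47: household furniture, under £300.00 → 0% → £0.00
Tax on household furniture = £15.29 + £0.00 + £0.00 + £0.00 = £15.29

£15.29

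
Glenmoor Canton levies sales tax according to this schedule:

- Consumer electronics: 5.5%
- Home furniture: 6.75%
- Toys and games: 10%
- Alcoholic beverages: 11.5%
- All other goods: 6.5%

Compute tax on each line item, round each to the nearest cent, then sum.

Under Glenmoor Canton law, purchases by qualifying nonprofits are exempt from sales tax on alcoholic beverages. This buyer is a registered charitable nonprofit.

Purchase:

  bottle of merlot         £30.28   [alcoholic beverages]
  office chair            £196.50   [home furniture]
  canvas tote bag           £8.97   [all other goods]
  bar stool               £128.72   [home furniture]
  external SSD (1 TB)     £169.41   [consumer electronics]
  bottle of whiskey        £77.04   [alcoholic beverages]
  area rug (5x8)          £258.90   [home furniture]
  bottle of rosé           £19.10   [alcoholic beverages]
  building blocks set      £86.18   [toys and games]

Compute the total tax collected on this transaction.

£57.95

Bottle of merlot £30.28: alcoholic beverages, buyer-exempt → 0% → £0.00
Office chair £196.50: home furniture → 6.75% → £13.26
Canvas tote bag £8.97: all other goods → 6.5% → £0.58
Bar stool £128.72: home furniture → 6.75% → £8.69
External SSD (1 TB) £169.41: consumer electronics → 5.5% → £9.32
Bottle of whiskey £77.04: alcoholic beverages, buyer-exempt → 0% → £0.00
Area rug (5x8) £258.90: home furniture → 6.75% → £17.48
Bottle of rosé £19.10: alcoholic beverages, buyer-exempt → 0% → £0.00
Building blocks set £86.18: toys and games → 10% → £8.62
Total tax = £13.26 + £0.58 + £8.69 + £9.32 + £17.48 + £8.62 = £57.95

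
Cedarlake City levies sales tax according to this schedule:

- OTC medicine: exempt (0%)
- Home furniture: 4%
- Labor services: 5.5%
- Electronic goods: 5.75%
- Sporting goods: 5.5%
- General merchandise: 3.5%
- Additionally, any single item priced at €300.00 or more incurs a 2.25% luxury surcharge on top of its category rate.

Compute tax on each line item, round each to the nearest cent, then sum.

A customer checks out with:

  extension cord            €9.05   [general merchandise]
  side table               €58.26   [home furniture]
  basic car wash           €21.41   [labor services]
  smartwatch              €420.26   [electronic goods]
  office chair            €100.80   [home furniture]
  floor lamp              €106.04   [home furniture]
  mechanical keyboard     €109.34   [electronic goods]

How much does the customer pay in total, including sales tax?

Extension cord €9.05: general merchandise → 3.5% → €0.32
Side table €58.26: home furniture → 4% → €2.33
Basic car wash €21.41: labor services → 5.5% → €1.18
Smartwatch €420.26: electronic goods → 5.75% + 2.25% surcharge = 8% → €33.62
Office chair €100.80: home furniture → 4% → €4.03
Floor lamp €106.04: home furniture → 4% → €4.24
Mechanical keyboard €109.34: electronic goods → 5.75% → €6.29
Subtotal = €825.16; tax = €52.01; total due = €877.17

€877.17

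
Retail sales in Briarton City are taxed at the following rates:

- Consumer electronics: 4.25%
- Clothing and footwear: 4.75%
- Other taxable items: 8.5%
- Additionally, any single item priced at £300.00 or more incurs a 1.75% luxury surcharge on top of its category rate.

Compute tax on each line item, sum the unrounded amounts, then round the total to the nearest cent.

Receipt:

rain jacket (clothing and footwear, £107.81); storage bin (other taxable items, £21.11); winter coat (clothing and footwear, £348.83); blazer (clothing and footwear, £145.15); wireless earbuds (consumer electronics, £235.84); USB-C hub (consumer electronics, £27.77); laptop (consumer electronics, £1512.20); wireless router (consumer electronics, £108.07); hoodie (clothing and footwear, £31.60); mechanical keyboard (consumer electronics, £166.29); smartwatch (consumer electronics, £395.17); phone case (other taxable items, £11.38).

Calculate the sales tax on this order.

Rain jacket £107.81: clothing and footwear → 4.75% → £5.120975
Storage bin £21.11: other taxable items → 8.5% → £1.79435
Winter coat £348.83: clothing and footwear → 4.75% + 1.75% surcharge = 6.5% → £22.67395
Blazer £145.15: clothing and footwear → 4.75% → £6.894625
Wireless earbuds £235.84: consumer electronics → 4.25% → £10.0232
USB-C hub £27.77: consumer electronics → 4.25% → £1.180225
Laptop £1512.20: consumer electronics → 4.25% + 1.75% surcharge = 6% → £90.732
Wireless router £108.07: consumer electronics → 4.25% → £4.592975
Hoodie £31.60: clothing and footwear → 4.75% → £1.501
Mechanical keyboard £166.29: consumer electronics → 4.25% → £7.067325
Smartwatch £395.17: consumer electronics → 4.25% + 1.75% surcharge = 6% → £23.7102
Phone case £11.38: other taxable items → 8.5% → £0.9673
Unrounded tax sum = £176.258125 → £176.26

£176.26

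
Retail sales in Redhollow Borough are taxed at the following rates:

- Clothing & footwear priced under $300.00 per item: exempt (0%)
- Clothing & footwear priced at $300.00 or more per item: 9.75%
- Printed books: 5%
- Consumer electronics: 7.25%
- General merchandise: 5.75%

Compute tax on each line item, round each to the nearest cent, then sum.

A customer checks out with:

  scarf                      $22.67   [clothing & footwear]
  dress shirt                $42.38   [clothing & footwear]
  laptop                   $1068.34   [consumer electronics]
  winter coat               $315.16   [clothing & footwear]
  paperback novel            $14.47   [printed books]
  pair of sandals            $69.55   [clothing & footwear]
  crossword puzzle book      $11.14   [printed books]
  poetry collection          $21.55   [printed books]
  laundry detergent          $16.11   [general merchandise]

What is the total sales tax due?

$111.47

Scarf $22.67: clothing & footwear, under $300.00 → 0% → $0.00
Dress shirt $42.38: clothing & footwear, under $300.00 → 0% → $0.00
Laptop $1068.34: consumer electronics → 7.25% → $77.45
Winter coat $315.16: clothing & footwear, $300.00 or more → 9.75% → $30.73
Paperback novel $14.47: printed books → 5% → $0.72
Pair of sandals $69.55: clothing & footwear, under $300.00 → 0% → $0.00
Crossword puzzle book $11.14: printed books → 5% → $0.56
Poetry collection $21.55: printed books → 5% → $1.08
Laundry detergent $16.11: general merchandise → 5.75% → $0.93
Total tax = $77.45 + $30.73 + $0.72 + $0.56 + $1.08 + $0.93 = $111.47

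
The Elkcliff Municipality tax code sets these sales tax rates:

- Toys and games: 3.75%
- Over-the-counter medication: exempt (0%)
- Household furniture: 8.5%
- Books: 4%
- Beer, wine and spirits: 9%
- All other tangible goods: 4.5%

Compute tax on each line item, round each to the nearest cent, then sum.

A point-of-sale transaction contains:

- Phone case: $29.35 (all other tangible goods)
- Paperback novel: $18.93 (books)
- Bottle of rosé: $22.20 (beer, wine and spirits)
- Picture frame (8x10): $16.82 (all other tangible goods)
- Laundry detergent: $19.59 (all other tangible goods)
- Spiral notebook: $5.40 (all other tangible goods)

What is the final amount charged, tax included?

Phone case $29.35: all other tangible goods → 4.5% → $1.32
Paperback novel $18.93: books → 4% → $0.76
Bottle of rosé $22.20: beer, wine and spirits → 9% → $2.00
Picture frame (8x10) $16.82: all other tangible goods → 4.5% → $0.76
Laundry detergent $19.59: all other tangible goods → 4.5% → $0.88
Spiral notebook $5.40: all other tangible goods → 4.5% → $0.24
Subtotal = $112.29; tax = $5.96; total due = $118.25

$118.25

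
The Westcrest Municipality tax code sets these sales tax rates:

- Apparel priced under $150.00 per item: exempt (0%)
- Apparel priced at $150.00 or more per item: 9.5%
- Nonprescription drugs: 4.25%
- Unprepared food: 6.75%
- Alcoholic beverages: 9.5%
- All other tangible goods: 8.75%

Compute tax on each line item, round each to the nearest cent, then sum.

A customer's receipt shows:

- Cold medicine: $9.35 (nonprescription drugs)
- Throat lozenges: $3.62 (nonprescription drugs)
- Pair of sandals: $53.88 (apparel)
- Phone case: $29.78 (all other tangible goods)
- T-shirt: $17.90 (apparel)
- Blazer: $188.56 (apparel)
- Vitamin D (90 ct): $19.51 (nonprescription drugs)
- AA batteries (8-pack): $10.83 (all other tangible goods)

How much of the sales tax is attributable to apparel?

$17.91

Pair of sandals $53.88: apparel, under $150.00 → 0% → $0.00
T-shirt $17.90: apparel, under $150.00 → 0% → $0.00
Blazer $188.56: apparel, $150.00 or more → 9.5% → $17.91
Tax on apparel = $0.00 + $0.00 + $17.91 = $17.91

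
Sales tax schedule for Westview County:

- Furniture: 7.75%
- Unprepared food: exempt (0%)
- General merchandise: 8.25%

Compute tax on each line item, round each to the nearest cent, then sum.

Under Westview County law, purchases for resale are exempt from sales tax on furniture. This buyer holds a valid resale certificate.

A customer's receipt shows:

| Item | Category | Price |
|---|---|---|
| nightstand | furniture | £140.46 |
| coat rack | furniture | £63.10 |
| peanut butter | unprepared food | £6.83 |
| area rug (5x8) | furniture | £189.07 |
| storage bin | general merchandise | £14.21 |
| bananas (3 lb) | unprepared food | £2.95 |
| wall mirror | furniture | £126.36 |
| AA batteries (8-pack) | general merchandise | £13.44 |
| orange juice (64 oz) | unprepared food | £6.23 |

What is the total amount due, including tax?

Nightstand £140.46: furniture, buyer-exempt → 0% → £0.00
Coat rack £63.10: furniture, buyer-exempt → 0% → £0.00
Peanut butter £6.83: unprepared food → 0% → £0.00
Area rug (5x8) £189.07: furniture, buyer-exempt → 0% → £0.00
Storage bin £14.21: general merchandise → 8.25% → £1.17
Bananas (3 lb) £2.95: unprepared food → 0% → £0.00
Wall mirror £126.36: furniture, buyer-exempt → 0% → £0.00
AA batteries (8-pack) £13.44: general merchandise → 8.25% → £1.11
Orange juice (64 oz) £6.23: unprepared food → 0% → £0.00
Subtotal = £562.65; tax = £2.28; total due = £564.93

£564.93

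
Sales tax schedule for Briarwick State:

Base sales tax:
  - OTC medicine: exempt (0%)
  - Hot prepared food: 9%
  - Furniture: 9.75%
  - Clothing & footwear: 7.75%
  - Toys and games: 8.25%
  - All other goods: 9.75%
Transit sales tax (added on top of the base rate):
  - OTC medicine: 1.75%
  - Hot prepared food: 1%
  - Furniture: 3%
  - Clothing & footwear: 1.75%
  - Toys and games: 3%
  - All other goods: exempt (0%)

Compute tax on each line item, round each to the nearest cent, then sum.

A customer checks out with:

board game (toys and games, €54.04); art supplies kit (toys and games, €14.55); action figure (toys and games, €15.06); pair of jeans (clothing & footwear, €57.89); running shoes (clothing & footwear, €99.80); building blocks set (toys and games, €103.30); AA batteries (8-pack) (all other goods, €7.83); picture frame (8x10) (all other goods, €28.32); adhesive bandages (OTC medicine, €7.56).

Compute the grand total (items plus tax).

Board game €54.04: toys and games → 8.25% + 3% transit = 11.25% → €6.08
Art supplies kit €14.55: toys and games → 8.25% + 3% transit = 11.25% → €1.64
Action figure €15.06: toys and games → 8.25% + 3% transit = 11.25% → €1.69
Pair of jeans €57.89: clothing & footwear → 7.75% + 1.75% transit = 9.5% → €5.50
Running shoes €99.80: clothing & footwear → 7.75% + 1.75% transit = 9.5% → €9.48
Building blocks set €103.30: toys and games → 8.25% + 3% transit = 11.25% → €11.62
AA batteries (8-pack) €7.83: all other goods → 9.75% + 0% transit = 9.75% → €0.76
Picture frame (8x10) €28.32: all other goods → 9.75% + 0% transit = 9.75% → €2.76
Adhesive bandages €7.56: OTC medicine → 0% + 1.75% transit = 1.75% → €0.13
Subtotal = €388.35; tax = €39.66; total due = €428.01

€428.01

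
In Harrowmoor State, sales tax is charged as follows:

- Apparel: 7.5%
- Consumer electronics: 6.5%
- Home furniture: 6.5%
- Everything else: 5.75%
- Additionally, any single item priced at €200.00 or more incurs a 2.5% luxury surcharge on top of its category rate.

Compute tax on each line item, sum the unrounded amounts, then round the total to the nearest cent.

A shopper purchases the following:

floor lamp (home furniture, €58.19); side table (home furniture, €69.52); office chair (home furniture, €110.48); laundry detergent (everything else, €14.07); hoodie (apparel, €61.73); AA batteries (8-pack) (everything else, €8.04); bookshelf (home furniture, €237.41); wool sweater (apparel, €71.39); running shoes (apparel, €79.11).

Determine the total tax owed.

€54.04

Floor lamp €58.19: home furniture → 6.5% → €3.78235
Side table €69.52: home furniture → 6.5% → €4.5188
Office chair €110.48: home furniture → 6.5% → €7.1812
Laundry detergent €14.07: everything else → 5.75% → €0.809025
Hoodie €61.73: apparel → 7.5% → €4.62975
AA batteries (8-pack) €8.04: everything else → 5.75% → €0.4623
Bookshelf €237.41: home furniture → 6.5% + 2.5% surcharge = 9% → €21.3669
Wool sweater €71.39: apparel → 7.5% → €5.35425
Running shoes €79.11: apparel → 7.5% → €5.93325
Unrounded tax sum = €54.037825 → €54.04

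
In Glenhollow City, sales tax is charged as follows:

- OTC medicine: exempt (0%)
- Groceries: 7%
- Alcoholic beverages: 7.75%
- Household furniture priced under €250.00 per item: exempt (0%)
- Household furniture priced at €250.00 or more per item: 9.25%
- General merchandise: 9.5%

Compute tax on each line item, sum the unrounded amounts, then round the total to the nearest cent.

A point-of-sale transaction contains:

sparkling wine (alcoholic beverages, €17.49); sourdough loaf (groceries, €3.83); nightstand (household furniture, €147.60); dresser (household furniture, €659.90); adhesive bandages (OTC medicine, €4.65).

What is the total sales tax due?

Sparkling wine €17.49: alcoholic beverages → 7.75% → €1.355475
Sourdough loaf €3.83: groceries → 7% → €0.2681
Nightstand €147.60: household furniture, under €250.00 → 0% → €0.00
Dresser €659.90: household furniture, €250.00 or more → 9.25% → €61.04075
Adhesive bandages €4.65: OTC medicine → 0% → €0.00
Unrounded tax sum = €62.664325 → €62.66

€62.66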